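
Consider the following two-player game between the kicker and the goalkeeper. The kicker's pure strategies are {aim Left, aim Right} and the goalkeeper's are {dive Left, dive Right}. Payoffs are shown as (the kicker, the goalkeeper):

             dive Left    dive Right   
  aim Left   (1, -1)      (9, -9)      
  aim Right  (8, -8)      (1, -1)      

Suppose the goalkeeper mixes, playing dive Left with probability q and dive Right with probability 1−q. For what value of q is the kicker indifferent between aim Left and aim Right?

The kicker's indifference between aim Left and aim Right determines the goalkeeper's mixing probability q:
  the kicker's payoff to aim Left: q·1 + (1−q)·9 = -8q + 9
  the kicker's payoff to aim Right: q·8 + (1−q)·1 = 7q + 1
  -8q + 9 = 7q + 1  ⇒  -15q = -8  ⇒  q = 8/15.

q = 8/15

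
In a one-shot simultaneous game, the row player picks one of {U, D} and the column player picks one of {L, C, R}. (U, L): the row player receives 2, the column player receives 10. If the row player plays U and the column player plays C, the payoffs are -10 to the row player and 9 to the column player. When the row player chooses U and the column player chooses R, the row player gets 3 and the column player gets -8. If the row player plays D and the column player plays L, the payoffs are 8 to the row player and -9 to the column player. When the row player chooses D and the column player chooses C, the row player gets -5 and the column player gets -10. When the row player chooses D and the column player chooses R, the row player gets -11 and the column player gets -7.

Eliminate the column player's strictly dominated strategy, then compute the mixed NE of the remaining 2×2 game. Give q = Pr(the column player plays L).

The column player's strategy C is strictly dominated by L: 10 > 9 and -9 > -10. Eliminate C.
For the row player to be willing to mix, the row player must be indifferent between U and D, which pins down the column player's mix.
  the row player's expected payoff from U: q·2 + (1−q)·3 = -q + 3
  the row player's expected payoff from D: q·8 + (1−q)·(-11) = 19q - 11
  -q + 3 = 19q - 11  ⇒  -20q = -14  ⇒  q = 7/10.

q = 7/10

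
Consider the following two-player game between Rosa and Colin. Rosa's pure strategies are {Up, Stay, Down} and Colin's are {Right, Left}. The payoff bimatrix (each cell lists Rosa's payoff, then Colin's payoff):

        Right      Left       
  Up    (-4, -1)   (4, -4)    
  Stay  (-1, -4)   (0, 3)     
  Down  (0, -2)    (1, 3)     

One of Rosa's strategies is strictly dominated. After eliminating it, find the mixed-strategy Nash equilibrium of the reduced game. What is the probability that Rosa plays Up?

Rosa's strategy Stay is strictly dominated by Down: 0 > -1 and 1 > 0. Eliminate Stay.
Rosa's mix must leave Colin indifferent between Right and Left.
  Colin's payoff to Right: p·(-1) + (1−p)·(-2) = p - 2
  Colin's payoff to Left: p·(-4) + (1−p)·3 = -7p + 3
  p - 2 = -7p + 3  ⇒  8p = 5  ⇒  p = 5/8.

p = 5/8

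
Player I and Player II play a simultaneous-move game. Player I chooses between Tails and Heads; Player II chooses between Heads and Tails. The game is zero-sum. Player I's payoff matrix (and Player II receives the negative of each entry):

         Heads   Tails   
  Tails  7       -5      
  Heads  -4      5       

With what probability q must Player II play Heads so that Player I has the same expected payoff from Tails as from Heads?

In a mixed equilibrium Player I is indifferent between Tails and Heads; this condition fixes q.
  Player I's payoff to Tails: q·7 + (1−q)·(-5) = 12q - 5
  Player I's payoff to Heads: q·(-4) + (1−q)·5 = -9q + 5
  12q - 5 = -9q + 5  ⇒  21q = 10  ⇒  q = 10/21.

q = 10/21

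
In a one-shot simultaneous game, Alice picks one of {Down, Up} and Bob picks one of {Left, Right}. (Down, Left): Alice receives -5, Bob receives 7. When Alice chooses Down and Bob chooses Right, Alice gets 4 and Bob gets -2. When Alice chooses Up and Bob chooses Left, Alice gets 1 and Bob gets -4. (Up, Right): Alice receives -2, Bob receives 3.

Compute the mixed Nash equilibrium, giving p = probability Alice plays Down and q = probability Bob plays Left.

p = 7/16, q = 1/2

For Bob to be willing to mix, Bob must be indifferent between Left and Right, which pins down Alice's mix.
  Bob's payoff to Left: p·7 + (1−p)·(-4) = 11p - 4
  Bob's payoff to Right: p·(-2) + (1−p)·3 = -5p + 3
  11p - 4 = -5p + 3  ⇒  16p = 7  ⇒  p = 7/16.
For Alice to be willing to mix, Alice must be indifferent between Down and Up, which pins down Bob's mix.
  Alice's expected payoff from Down: q·(-5) + (1−q)·4 = -9q + 4
  Alice's expected payoff from Up: q·1 + (1−q)·(-2) = 3q - 2
  -9q + 4 = 3q - 2  ⇒  -12q = -6  ⇒  q = 1/2.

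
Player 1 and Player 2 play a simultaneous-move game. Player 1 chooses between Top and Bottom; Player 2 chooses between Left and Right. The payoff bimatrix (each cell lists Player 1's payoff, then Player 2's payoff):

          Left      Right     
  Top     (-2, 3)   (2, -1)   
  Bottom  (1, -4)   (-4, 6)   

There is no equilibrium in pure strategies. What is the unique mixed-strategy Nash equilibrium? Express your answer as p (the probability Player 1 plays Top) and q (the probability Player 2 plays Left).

In a mixed equilibrium Player 2 is indifferent between Left and Right; this condition fixes p.
  Player 2's expected payoff from Left: p·3 + (1−p)·(-4) = 7p - 4
  Player 2's expected payoff from Right: p·(-1) + (1−p)·6 = -7p + 6
  7p - 4 = -7p + 6  ⇒  14p = 10  ⇒  p = 5/7.
In a mixed equilibrium Player 1 is indifferent between Top and Bottom; this condition fixes q.
  Player 1's expected payoff from Top: q·(-2) + (1−q)·2 = -4q + 2
  Player 1's expected payoff from Bottom: q·1 + (1−q)·(-4) = 5q - 4
  -4q + 2 = 5q - 4  ⇒  -9q = -6  ⇒  q = 2/3.

p = 5/7, q = 2/3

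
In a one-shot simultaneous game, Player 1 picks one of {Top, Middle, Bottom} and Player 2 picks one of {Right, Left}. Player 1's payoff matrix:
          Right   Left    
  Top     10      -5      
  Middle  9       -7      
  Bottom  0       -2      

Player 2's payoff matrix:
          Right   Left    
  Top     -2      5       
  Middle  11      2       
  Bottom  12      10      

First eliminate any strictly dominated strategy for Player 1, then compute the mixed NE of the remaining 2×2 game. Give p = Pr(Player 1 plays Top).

Player 1's strategy Middle is strictly dominated by Top: 10 > 9 and -5 > -7. Eliminate Middle.
In a mixed equilibrium Player 2 is indifferent between Right and Left; this condition fixes p.
  Player 2's payoff to Right: p·(-2) + (1−p)·12 = -14p + 12
  Player 2's payoff to Left: p·5 + (1−p)·10 = -5p + 10
  -14p + 12 = -5p + 10  ⇒  -9p = -2  ⇒  p = 2/9.

p = 2/9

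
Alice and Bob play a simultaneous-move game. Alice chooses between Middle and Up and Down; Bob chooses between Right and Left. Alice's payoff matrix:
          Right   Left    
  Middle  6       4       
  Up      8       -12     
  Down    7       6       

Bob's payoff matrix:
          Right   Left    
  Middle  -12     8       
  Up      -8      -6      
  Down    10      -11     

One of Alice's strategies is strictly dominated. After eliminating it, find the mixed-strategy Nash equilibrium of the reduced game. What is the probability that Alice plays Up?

p = 21/23

Alice's strategy Middle is strictly dominated by Down: 7 > 6 and 6 > 4. Eliminate Middle.
Set Bob's expected payoff from Right equal to that from Left:
  Bob's payoff to Right: p·(-8) + (1−p)·10 = -18p + 10
  Bob's payoff to Left: p·(-6) + (1−p)·(-11) = 5p - 11
  -18p + 10 = 5p - 11  ⇒  -23p = -21  ⇒  p = 21/23.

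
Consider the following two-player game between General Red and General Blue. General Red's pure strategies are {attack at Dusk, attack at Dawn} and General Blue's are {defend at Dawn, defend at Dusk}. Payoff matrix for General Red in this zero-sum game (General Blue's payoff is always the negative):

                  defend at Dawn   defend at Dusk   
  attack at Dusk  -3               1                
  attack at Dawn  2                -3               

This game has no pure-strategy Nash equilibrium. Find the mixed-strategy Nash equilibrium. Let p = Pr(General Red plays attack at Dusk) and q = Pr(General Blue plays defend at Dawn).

For General Blue to be willing to mix, General Blue must be indifferent between defend at Dawn and defend at Dusk, which pins down General Red's mix.
  General Blue's expected payoff from defend at Dawn: p·3 + (1−p)·(-2) = 5p - 2
  General Blue's expected payoff from defend at Dusk: p·(-1) + (1−p)·3 = -4p + 3
  5p - 2 = -4p + 3  ⇒  9p = 5  ⇒  p = 5/9.
General Blue's mix must leave General Red indifferent between attack at Dusk and attack at Dawn.
  General Red's payoff to attack at Dusk: q·(-3) + (1−q)·1 = -4q + 1
  General Red's payoff to attack at Dawn: q·2 + (1−q)·(-3) = 5q - 3
  -4q + 1 = 5q - 3  ⇒  -9q = -4  ⇒  q = 4/9.

p = 5/9, q = 4/9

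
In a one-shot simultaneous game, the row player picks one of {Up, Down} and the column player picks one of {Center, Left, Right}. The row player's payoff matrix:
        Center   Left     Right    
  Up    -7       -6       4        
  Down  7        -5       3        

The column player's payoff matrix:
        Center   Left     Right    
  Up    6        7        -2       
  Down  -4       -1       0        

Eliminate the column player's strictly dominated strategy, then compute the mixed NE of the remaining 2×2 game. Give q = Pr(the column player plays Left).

The column player's strategy Center is strictly dominated by Left: 7 > 6 and -1 > -4. Eliminate Center.
The column player's mix must leave the row player indifferent between Up and Down.
  the row player's payoff to Up: q·(-6) + (1−q)·4 = -10q + 4
  the row player's payoff to Down: q·(-5) + (1−q)·3 = -8q + 3
  -10q + 4 = -8q + 3  ⇒  -2q = -1  ⇒  q = 1/2.

q = 1/2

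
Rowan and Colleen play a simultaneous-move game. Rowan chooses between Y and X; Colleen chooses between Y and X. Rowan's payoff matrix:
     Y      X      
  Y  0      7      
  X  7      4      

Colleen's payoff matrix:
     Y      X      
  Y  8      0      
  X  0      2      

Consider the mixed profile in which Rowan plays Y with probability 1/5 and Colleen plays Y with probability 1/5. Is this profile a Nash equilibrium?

No

Given Colleen's mix q = 1/5, Rowan's payoff from Y is 28/5 but from X is 23/5. Rowan strictly prefers Y, so Rowan would not mix.
So the proposed profile is not a Nash equilibrium.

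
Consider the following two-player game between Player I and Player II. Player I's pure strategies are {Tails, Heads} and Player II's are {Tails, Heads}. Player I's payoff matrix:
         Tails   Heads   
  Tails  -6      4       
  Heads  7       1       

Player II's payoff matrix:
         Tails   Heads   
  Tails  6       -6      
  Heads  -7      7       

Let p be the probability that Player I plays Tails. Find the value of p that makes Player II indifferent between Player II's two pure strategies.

p = 7/13

Player II's indifference between Tails and Heads determines Player I's mixing probability p:
  Player II's payoff from Tails: p·6 + (1−p)·(-7) = 13p - 7
  Player II's payoff from Heads: p·(-6) + (1−p)·7 = -13p + 7
  13p - 7 = -13p + 7  ⇒  26p = 14  ⇒  p = 7/13.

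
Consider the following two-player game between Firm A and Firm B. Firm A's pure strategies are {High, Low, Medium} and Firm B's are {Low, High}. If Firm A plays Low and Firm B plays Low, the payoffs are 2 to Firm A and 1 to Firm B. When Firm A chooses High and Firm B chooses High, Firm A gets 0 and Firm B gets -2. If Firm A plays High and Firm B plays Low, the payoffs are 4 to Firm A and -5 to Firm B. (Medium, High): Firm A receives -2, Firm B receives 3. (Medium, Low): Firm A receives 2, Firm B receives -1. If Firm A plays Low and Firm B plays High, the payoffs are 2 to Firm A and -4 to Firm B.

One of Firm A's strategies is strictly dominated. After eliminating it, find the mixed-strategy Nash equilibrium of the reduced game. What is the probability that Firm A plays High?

p = 5/8

Firm A's strategy Medium is strictly dominated by High: 4 > 2 and 0 > -2. Eliminate Medium.
For Firm B to be willing to mix, Firm B must be indifferent between Low and High, which pins down Firm A's mix.
  Firm B's payoff from Low: p·(-5) + (1−p)·1 = -6p + 1
  Firm B's payoff from High: p·(-2) + (1−p)·(-4) = 2p - 4
  -6p + 1 = 2p - 4  ⇒  -8p = -5  ⇒  p = 5/8.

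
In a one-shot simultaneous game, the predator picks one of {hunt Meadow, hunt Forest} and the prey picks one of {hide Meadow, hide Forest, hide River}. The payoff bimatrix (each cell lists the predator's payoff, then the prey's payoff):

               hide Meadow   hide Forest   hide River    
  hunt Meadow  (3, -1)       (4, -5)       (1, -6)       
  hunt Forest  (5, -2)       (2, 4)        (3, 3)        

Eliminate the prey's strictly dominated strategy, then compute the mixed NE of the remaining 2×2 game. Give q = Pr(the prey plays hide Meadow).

q = 1/2

The prey's strategy hide River is strictly dominated by hide Forest: -5 > -6 and 4 > 3. Eliminate hide River.
In a mixed equilibrium the predator is indifferent between hunt Meadow and hunt Forest; this condition fixes q.
  the predator's expected payoff from hunt Meadow: q·3 + (1−q)·4 = -q + 4
  the predator's expected payoff from hunt Forest: q·5 + (1−q)·2 = 3q + 2
  -q + 4 = 3q + 2  ⇒  -4q = -2  ⇒  q = 1/2.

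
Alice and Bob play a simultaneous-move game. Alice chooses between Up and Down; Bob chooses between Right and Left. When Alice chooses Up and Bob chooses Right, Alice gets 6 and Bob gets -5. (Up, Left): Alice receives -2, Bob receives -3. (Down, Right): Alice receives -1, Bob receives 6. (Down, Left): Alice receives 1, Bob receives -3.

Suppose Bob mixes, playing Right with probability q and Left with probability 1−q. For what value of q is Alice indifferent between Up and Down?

Set Alice's expected payoff from Up equal to that from Down:
  Alice's expected payoff from Up: q·6 + (1−q)·(-2) = 8q - 2
  Alice's expected payoff from Down: q·(-1) + (1−q)·1 = -2q + 1
  8q - 2 = -2q + 1  ⇒  10q = 3  ⇒  q = 3/10.

q = 3/10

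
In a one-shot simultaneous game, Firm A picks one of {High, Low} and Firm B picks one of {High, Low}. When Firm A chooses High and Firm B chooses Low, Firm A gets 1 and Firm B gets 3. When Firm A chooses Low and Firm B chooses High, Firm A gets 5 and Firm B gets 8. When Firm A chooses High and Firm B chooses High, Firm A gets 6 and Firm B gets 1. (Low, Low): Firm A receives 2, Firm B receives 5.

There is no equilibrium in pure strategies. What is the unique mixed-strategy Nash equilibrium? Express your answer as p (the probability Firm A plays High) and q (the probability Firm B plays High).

In a mixed equilibrium Firm B is indifferent between High and Low; this condition fixes p.
  Firm B's payoff to High: p·1 + (1−p)·8 = -7p + 8
  Firm B's payoff to Low: p·3 + (1−p)·5 = -2p + 5
  -7p + 8 = -2p + 5  ⇒  -5p = -3  ⇒  p = 3/5.
Firm B's mix must leave Firm A indifferent between High and Low.
  Firm A's payoff to High: q·6 + (1−q)·1 = 5q + 1
  Firm A's payoff to Low: q·5 + (1−q)·2 = 3q + 2
  5q + 1 = 3q + 2  ⇒  2q = 1  ⇒  q = 1/2.

p = 3/5, q = 1/2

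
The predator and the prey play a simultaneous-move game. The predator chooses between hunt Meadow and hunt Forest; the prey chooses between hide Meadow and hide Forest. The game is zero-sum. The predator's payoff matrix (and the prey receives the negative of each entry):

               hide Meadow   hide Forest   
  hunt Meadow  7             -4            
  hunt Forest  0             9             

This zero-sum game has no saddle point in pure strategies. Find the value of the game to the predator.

The predator's indifference between hunt Meadow and hunt Forest determines the prey's mixing probability q:
  the predator's expected payoff from hunt Meadow: q·7 + (1−q)·(-4) = 11q - 4
  the predator's expected payoff from hunt Forest: q·0 + (1−q)·9 = -9q + 9
  11q - 4 = -9q + 9  ⇒  20q = 13  ⇒  q = 13/20.
The value is the predator's expected payoff against this mix (using hunt Meadow): (13/20)·7 + (7/20)·(-4) = 63/20.

v = 63/20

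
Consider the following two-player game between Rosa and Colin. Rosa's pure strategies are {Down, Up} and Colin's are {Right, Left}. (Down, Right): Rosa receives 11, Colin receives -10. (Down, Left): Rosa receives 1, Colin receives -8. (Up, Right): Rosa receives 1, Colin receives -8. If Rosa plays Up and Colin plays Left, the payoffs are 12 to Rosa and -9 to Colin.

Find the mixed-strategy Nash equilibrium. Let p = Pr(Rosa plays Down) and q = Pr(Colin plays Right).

p = 1/3, q = 11/21

In a mixed equilibrium Colin is indifferent between Right and Left; this condition fixes p.
  Colin's payoff to Right: p·(-10) + (1−p)·(-8) = -2p - 8
  Colin's payoff to Left: p·(-8) + (1−p)·(-9) = p - 9
  -2p - 8 = p - 9  ⇒  -3p = -1  ⇒  p = 1/3.
Set Rosa's expected payoff from Down equal to that from Up:
  Rosa's expected payoff from Down: q·11 + (1−q)·1 = 10q + 1
  Rosa's expected payoff from Up: q·1 + (1−q)·12 = -11q + 12
  10q + 1 = -11q + 12  ⇒  21q = 11  ⇒  q = 11/21.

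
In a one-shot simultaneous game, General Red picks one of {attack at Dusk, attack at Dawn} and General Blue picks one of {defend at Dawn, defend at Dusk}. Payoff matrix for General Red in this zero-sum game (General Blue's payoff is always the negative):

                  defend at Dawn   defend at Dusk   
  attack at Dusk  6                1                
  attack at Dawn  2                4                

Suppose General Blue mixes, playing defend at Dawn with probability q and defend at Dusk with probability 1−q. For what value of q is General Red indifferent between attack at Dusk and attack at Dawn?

In a mixed equilibrium General Red is indifferent between attack at Dusk and attack at Dawn; this condition fixes q.
  General Red's payoff from attack at Dusk: q·6 + (1−q)·1 = 5q + 1
  General Red's payoff from attack at Dawn: q·2 + (1−q)·4 = -2q + 4
  5q + 1 = -2q + 4  ⇒  7q = 3  ⇒  q = 3/7.

q = 3/7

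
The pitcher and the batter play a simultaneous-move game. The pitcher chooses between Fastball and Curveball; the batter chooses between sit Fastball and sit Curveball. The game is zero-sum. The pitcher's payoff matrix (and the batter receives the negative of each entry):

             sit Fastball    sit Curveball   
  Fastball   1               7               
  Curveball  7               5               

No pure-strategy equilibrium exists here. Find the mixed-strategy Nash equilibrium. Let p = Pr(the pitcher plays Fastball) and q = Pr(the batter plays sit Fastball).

p = 1/4, q = 1/4

The pitcher's mix must leave the batter indifferent between sit Fastball and sit Curveball.
  the batter's expected payoff from sit Fastball: p·(-1) + (1−p)·(-7) = 6p - 7
  the batter's expected payoff from sit Curveball: p·(-7) + (1−p)·(-5) = -2p - 5
  6p - 7 = -2p - 5  ⇒  8p = 2  ⇒  p = 1/4.
The pitcher's indifference between Fastball and Curveball determines the batter's mixing probability q:
  the pitcher's payoff to Fastball: q·1 + (1−q)·7 = -6q + 7
  the pitcher's payoff to Curveball: q·7 + (1−q)·5 = 2q + 5
  -6q + 7 = 2q + 5  ⇒  -8q = -2  ⇒  q = 1/4.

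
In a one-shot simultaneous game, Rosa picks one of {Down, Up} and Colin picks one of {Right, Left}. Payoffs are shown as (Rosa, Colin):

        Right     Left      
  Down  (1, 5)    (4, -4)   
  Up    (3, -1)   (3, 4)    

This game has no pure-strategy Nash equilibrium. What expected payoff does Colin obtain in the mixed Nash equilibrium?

Set Colin's expected payoff from Right equal to that from Left:
  Colin's expected payoff from Right: p·5 + (1−p)·(-1) = 6p - 1
  Colin's expected payoff from Left: p·(-4) + (1−p)·4 = -8p + 4
  6p - 1 = -8p + 4  ⇒  14p = 5  ⇒  p = 5/14.
At equilibrium Colin is indifferent across columns, so Colin's payoff equals the payoff from Right: (5/14)·5 + (9/14)·(-1) = 8/7.

8/7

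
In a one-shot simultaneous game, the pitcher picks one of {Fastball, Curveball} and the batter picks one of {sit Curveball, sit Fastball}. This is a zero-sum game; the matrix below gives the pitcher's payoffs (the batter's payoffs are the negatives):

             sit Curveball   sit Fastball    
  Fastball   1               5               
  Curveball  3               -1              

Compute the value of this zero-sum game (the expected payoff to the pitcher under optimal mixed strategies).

In a mixed equilibrium the pitcher is indifferent between Fastball and Curveball; this condition fixes q.
  the pitcher's expected payoff from Fastball: q·1 + (1−q)·5 = -4q + 5
  the pitcher's expected payoff from Curveball: q·3 + (1−q)·(-1) = 4q - 1
  -4q + 5 = 4q - 1  ⇒  -8q = -6  ⇒  q = 3/4.
The value is the pitcher's expected payoff against this mix (using Fastball): (3/4)·1 + (1/4)·5 = 2.

v = 2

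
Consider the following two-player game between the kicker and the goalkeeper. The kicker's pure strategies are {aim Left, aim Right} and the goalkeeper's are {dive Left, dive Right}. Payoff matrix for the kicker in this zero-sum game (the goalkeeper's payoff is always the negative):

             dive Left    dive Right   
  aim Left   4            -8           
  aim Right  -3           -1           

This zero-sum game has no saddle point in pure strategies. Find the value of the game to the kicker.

The goalkeeper's mix must leave the kicker indifferent between aim Left and aim Right.
  the kicker's payoff from aim Left: q·4 + (1−q)·(-8) = 12q - 8
  the kicker's payoff from aim Right: q·(-3) + (1−q)·(-1) = -2q - 1
  12q - 8 = -2q - 1  ⇒  14q = 7  ⇒  q = 1/2.
The value is the kicker's expected payoff against this mix (using aim Left): (1/2)·4 + (1/2)·(-8) = -2.

v = -2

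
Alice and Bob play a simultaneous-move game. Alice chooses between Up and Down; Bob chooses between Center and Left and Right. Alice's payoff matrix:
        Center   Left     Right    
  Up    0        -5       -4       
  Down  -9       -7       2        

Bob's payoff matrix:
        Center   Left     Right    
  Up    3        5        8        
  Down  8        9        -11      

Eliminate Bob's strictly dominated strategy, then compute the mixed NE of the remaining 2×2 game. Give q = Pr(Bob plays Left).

q = 3/4

Bob's strategy Center is strictly dominated by Left: 5 > 3 and 9 > 8. Eliminate Center.
For Alice to be willing to mix, Alice must be indifferent between Up and Down, which pins down Bob's mix.
  Alice's expected payoff from Up: q·(-5) + (1−q)·(-4) = -q - 4
  Alice's expected payoff from Down: q·(-7) + (1−q)·2 = -9q + 2
  -q - 4 = -9q + 2  ⇒  8q = 6  ⇒  q = 3/4.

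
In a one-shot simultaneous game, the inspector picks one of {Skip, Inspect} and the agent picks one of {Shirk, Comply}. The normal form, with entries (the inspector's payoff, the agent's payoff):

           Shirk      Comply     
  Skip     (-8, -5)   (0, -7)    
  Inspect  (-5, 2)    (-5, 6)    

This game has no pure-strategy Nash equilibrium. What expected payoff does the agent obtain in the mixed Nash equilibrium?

-8/3

For the agent to be willing to mix, the agent must be indifferent between Shirk and Comply, which pins down the inspector's mix.
  the agent's expected payoff from Shirk: p·(-5) + (1−p)·2 = -7p + 2
  the agent's expected payoff from Comply: p·(-7) + (1−p)·6 = -13p + 6
  -7p + 2 = -13p + 6  ⇒  6p = 4  ⇒  p = 2/3.
At equilibrium the agent is indifferent across columns, so the agent's payoff equals the payoff from Shirk: (2/3)·(-5) + (1/3)·2 = -8/3.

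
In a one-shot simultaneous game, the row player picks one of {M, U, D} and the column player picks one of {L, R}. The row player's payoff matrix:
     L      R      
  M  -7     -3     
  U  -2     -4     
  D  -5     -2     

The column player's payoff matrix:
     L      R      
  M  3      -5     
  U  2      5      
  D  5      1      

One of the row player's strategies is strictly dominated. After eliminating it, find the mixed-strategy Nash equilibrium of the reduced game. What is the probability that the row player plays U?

p = 4/7

The row player's strategy M is strictly dominated by D: -5 > -7 and -2 > -3. Eliminate M.
Set the column player's expected payoff from L equal to that from R:
  the column player's payoff to L: p·2 + (1−p)·5 = -3p + 5
  the column player's payoff to R: p·5 + (1−p)·1 = 4p + 1
  -3p + 5 = 4p + 1  ⇒  -7p = -4  ⇒  p = 4/7.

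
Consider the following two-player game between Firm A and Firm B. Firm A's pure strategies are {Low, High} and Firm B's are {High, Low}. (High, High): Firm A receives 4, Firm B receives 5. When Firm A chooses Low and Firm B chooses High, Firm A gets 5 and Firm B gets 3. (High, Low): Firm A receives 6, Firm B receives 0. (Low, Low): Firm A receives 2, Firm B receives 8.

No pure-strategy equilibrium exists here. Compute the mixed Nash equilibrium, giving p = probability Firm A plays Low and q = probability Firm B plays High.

Firm A's mix must leave Firm B indifferent between High and Low.
  Firm B's expected payoff from High: p·3 + (1−p)·5 = -2p + 5
  Firm B's expected payoff from Low: p·8 + (1−p)·0 = 8p
  -2p + 5 = 8p  ⇒  -10p = -5  ⇒  p = 1/2.
For Firm A to be willing to mix, Firm A must be indifferent between Low and High, which pins down Firm B's mix.
  Firm A's payoff from Low: q·5 + (1−q)·2 = 3q + 2
  Firm A's payoff from High: q·4 + (1−q)·6 = -2q + 6
  3q + 2 = -2q + 6  ⇒  5q = 4  ⇒  q = 4/5.

p = 1/2, q = 4/5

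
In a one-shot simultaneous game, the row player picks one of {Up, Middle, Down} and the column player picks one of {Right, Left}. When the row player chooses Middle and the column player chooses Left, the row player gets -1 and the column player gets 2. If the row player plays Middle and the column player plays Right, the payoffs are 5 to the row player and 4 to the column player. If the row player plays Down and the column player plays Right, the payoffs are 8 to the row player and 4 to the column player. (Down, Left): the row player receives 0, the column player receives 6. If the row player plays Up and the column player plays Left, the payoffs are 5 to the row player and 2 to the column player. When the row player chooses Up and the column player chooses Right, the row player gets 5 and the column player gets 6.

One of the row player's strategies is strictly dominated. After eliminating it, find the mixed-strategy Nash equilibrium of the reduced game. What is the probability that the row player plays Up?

p = 1/3

The row player's strategy Middle is strictly dominated by Down: 8 > 5 and 0 > -1. Eliminate Middle.
The column player's indifference between Right and Left determines the row player's mixing probability p:
  the column player's payoff from Right: p·6 + (1−p)·4 = 2p + 4
  the column player's payoff from Left: p·2 + (1−p)·6 = -4p + 6
  2p + 4 = -4p + 6  ⇒  6p = 2  ⇒  p = 1/3.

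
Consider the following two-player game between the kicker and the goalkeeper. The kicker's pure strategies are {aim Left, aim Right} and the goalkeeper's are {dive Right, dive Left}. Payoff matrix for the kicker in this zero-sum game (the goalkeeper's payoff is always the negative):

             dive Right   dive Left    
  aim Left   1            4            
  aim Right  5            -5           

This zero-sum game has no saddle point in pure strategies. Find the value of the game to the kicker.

v = 25/13

In a mixed equilibrium the kicker is indifferent between aim Left and aim Right; this condition fixes q.
  the kicker's expected payoff from aim Left: q·1 + (1−q)·4 = -3q + 4
  the kicker's expected payoff from aim Right: q·5 + (1−q)·(-5) = 10q - 5
  -3q + 4 = 10q - 5  ⇒  -13q = -9  ⇒  q = 9/13.
The value is the kicker's expected payoff against this mix (using aim Left): (9/13)·1 + (4/13)·4 = 25/13.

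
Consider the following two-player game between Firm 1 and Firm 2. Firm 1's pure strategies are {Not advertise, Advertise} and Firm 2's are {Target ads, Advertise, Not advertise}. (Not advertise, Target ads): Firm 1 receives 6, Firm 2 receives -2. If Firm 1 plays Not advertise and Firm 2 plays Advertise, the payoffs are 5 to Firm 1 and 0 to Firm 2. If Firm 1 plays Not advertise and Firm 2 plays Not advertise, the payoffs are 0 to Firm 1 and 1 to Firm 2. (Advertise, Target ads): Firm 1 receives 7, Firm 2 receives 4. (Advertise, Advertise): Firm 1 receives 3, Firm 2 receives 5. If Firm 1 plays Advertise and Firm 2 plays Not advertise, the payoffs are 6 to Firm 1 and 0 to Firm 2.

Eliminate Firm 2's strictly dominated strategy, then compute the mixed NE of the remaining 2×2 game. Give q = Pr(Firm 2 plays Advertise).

q = 3/4

Firm 2's strategy Target ads is strictly dominated by Advertise: 0 > -2 and 5 > 4. Eliminate Target ads.
Firm 1's indifference between Not advertise and Advertise determines Firm 2's mixing probability q:
  Firm 1's payoff from Not advertise: q·5 + (1−q)·0 = 5q
  Firm 1's payoff from Advertise: q·3 + (1−q)·6 = -3q + 6
  5q = -3q + 6  ⇒  8q = 6  ⇒  q = 3/4.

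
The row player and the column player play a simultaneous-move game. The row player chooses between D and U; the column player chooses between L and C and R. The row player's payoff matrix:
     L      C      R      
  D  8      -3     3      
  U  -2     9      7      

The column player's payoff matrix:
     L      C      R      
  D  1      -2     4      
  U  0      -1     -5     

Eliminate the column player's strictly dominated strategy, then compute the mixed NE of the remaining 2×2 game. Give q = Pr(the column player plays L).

The column player's strategy C is strictly dominated by L: 1 > -2 and 0 > -1. Eliminate C.
In a mixed equilibrium the row player is indifferent between D and U; this condition fixes q.
  the row player's expected payoff from D: q·8 + (1−q)·3 = 5q + 3
  the row player's expected payoff from U: q·(-2) + (1−q)·7 = -9q + 7
  5q + 3 = -9q + 7  ⇒  14q = 4  ⇒  q = 2/7.

q = 2/7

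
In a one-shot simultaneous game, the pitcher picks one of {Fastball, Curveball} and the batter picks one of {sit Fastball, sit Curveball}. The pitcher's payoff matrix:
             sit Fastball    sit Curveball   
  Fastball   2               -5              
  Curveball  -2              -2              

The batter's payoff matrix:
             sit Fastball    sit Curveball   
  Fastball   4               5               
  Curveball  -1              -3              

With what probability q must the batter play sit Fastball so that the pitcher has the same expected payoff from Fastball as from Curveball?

q = 3/7

The pitcher's indifference between Fastball and Curveball determines the batter's mixing probability q:
  the pitcher's expected payoff from Fastball: q·2 + (1−q)·(-5) = 7q - 5
  the pitcher's expected payoff from Curveball: q·(-2) + (1−q)·(-2) = -2
  7q - 5 = -2  ⇒  7q = 3  ⇒  q = 3/7.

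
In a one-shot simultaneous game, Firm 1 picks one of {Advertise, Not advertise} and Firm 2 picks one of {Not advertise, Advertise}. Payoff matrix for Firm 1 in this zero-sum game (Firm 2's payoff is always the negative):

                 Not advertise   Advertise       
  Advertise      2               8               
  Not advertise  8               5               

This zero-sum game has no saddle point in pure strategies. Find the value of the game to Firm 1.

Firm 2's mix must leave Firm 1 indifferent between Advertise and Not advertise.
  Firm 1's payoff to Advertise: q·2 + (1−q)·8 = -6q + 8
  Firm 1's payoff to Not advertise: q·8 + (1−q)·5 = 3q + 5
  -6q + 8 = 3q + 5  ⇒  -9q = -3  ⇒  q = 1/3.
The value is Firm 1's expected payoff against this mix (using Advertise): (1/3)·2 + (2/3)·8 = 6.

v = 6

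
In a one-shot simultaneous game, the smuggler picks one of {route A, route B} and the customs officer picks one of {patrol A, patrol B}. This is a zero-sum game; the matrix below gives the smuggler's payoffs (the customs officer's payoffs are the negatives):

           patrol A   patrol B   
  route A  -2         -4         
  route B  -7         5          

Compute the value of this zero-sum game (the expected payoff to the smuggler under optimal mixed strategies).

The customs officer's mix must leave the smuggler indifferent between route A and route B.
  the smuggler's expected payoff from route A: q·(-2) + (1−q)·(-4) = 2q - 4
  the smuggler's expected payoff from route B: q·(-7) + (1−q)·5 = -12q + 5
  2q - 4 = -12q + 5  ⇒  14q = 9  ⇒  q = 9/14.
The value is the smuggler's expected payoff against this mix (using route A): (9/14)·(-2) + (5/14)·(-4) = -19/7.

v = -19/7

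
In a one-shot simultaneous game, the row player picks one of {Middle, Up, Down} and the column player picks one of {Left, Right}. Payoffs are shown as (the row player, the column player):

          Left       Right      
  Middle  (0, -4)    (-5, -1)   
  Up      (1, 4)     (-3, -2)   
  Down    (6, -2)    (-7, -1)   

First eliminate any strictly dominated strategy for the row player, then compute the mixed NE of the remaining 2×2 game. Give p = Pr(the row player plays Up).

The row player's strategy Middle is strictly dominated by Up: 1 > 0 and -3 > -5. Eliminate Middle.
For the column player to be willing to mix, the column player must be indifferent between Left and Right, which pins down the row player's mix.
  the column player's expected payoff from Left: p·4 + (1−p)·(-2) = 6p - 2
  the column player's expected payoff from Right: p·(-2) + (1−p)·(-1) = -p - 1
  6p - 2 = -p - 1  ⇒  7p = 1  ⇒  p = 1/7.

p = 1/7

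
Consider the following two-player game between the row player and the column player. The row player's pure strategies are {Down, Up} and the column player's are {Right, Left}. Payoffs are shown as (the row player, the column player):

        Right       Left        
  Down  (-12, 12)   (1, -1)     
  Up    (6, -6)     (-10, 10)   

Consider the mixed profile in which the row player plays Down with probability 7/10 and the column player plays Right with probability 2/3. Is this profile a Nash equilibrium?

No

Given the row player's mix p = 7/10, the column player's payoff from Right is 33/5 but from Left is 23/10. The column player strictly prefers Right, so the column player would not mix.
So the proposed profile is not a Nash equilibrium.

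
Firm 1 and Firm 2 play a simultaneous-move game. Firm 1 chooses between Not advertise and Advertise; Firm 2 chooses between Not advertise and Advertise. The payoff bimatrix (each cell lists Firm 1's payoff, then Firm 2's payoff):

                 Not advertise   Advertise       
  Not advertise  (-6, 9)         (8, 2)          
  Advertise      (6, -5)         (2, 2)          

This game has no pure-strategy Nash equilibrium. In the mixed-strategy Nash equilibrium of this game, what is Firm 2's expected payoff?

2

Set Firm 2's expected payoff from Not advertise equal to that from Advertise:
  Firm 2's payoff from Not advertise: p·9 + (1−p)·(-5) = 14p - 5
  Firm 2's payoff from Advertise: p·2 + (1−p)·2 = 2
  14p - 5 = 2  ⇒  14p = 7  ⇒  p = 1/2.
At equilibrium Firm 2 is indifferent across columns, so Firm 2's payoff equals the payoff from Not advertise: (1/2)·9 + (1/2)·(-5) = 2.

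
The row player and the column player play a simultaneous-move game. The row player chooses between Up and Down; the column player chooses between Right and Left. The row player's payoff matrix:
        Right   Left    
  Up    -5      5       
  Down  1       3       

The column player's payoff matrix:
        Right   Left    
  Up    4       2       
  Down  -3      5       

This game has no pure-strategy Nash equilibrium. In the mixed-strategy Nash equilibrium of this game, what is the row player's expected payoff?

5/2

The column player's mix must leave the row player indifferent between Up and Down.
  the row player's payoff to Up: q·(-5) + (1−q)·5 = -10q + 5
  the row player's payoff to Down: q·1 + (1−q)·3 = -2q + 3
  -10q + 5 = -2q + 3  ⇒  -8q = -2  ⇒  q = 1/4.
At equilibrium the row player is indifferent across rows, so the row player's payoff equals the payoff from Up: (1/4)·(-5) + (3/4)·5 = 5/2.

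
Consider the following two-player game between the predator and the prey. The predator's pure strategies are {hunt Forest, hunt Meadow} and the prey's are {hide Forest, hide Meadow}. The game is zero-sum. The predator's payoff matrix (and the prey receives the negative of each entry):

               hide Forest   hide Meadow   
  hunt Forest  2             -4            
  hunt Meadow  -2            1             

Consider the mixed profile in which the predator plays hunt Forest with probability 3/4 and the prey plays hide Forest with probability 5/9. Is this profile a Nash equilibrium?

Given the predator's mix p = 3/4, the prey's payoff from hide Forest is -1 but from hide Meadow is 11/4. The prey strictly prefers hide Meadow, so the prey would not mix.
So the proposed profile is not a Nash equilibrium.

No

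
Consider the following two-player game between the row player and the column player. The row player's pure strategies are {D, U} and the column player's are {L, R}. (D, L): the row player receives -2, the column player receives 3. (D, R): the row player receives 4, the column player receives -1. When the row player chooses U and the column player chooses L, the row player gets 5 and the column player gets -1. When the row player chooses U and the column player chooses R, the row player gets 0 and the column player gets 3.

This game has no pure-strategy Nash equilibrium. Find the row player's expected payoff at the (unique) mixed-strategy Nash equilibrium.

Set the row player's expected payoff from D equal to that from U:
  the row player's payoff to D: q·(-2) + (1−q)·4 = -6q + 4
  the row player's payoff to U: q·5 + (1−q)·0 = 5q
  -6q + 4 = 5q  ⇒  -11q = -4  ⇒  q = 4/11.
At equilibrium the row player is indifferent across rows, so the row player's payoff equals the payoff from D: (4/11)·(-2) + (7/11)·4 = 20/11.

20/11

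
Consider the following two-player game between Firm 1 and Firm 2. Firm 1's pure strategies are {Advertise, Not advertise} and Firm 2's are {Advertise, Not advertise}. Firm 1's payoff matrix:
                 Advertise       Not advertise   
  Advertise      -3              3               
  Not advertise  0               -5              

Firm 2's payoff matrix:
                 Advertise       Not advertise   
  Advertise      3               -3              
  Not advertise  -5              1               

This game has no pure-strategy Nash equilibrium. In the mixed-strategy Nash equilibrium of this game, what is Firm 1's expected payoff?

-15/11

In a mixed equilibrium Firm 1 is indifferent between Advertise and Not advertise; this condition fixes q.
  Firm 1's payoff to Advertise: q·(-3) + (1−q)·3 = -6q + 3
  Firm 1's payoff to Not advertise: q·0 + (1−q)·(-5) = 5q - 5
  -6q + 3 = 5q - 5  ⇒  -11q = -8  ⇒  q = 8/11.
At equilibrium Firm 1 is indifferent across rows, so Firm 1's payoff equals the payoff from Advertise: (8/11)·(-3) + (3/11)·3 = -15/11.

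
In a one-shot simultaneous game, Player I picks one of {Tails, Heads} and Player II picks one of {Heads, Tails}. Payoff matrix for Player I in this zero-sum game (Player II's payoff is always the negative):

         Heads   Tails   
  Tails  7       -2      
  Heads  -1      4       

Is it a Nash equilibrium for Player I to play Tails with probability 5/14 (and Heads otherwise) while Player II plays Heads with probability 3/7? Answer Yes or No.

Yes

Check Player II's indifference given Player I's mix p = 5/14:
  payoff from Heads = -13/7; payoff from Tails = -13/7 — equal.
Check Player I's indifference given Player II's mix q = 3/7:
  payoff from Tails = 13/7; payoff from Heads = 13/7 — equal.
Both players are indifferent, so neither can profitably deviate.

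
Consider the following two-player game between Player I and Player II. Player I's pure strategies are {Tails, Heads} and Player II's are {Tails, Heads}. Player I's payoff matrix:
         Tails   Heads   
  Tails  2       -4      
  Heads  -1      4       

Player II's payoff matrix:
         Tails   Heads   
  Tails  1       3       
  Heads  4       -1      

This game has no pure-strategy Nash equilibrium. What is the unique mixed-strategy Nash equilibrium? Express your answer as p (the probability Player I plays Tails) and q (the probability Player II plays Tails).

p = 5/7, q = 8/11

Set Player II's expected payoff from Tails equal to that from Heads:
  Player II's expected payoff from Tails: p·1 + (1−p)·4 = -3p + 4
  Player II's expected payoff from Heads: p·3 + (1−p)·(-1) = 4p - 1
  -3p + 4 = 4p - 1  ⇒  -7p = -5  ⇒  p = 5/7.
For Player I to be willing to mix, Player I must be indifferent between Tails and Heads, which pins down Player II's mix.
  Player I's payoff from Tails: q·2 + (1−q)·(-4) = 6q - 4
  Player I's payoff from Heads: q·(-1) + (1−q)·4 = -5q + 4
  6q - 4 = -5q + 4  ⇒  11q = 8  ⇒  q = 8/11.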